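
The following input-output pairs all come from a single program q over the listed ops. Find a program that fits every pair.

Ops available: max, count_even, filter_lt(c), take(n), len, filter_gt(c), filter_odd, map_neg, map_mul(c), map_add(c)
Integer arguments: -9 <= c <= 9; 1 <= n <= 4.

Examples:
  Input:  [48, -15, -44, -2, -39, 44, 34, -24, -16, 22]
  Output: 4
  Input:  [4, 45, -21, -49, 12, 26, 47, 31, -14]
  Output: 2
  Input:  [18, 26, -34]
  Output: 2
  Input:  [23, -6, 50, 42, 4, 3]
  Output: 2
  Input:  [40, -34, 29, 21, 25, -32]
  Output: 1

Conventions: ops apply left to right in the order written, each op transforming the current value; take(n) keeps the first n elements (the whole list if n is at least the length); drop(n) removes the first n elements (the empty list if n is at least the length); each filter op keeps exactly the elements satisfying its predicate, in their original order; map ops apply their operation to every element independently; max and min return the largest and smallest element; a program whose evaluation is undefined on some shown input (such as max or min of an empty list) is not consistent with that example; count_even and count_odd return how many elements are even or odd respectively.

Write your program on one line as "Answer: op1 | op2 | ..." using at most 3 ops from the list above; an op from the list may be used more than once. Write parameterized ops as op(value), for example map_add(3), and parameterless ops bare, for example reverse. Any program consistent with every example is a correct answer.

filter_gt(6) | count_even

Check, running the answer program on each example:
  [48, -15, -44, -2, -39, 44, 34, -24, -16, 22] -> [48, 44, 34, 22] -> 4
  [4, 45, -21, -49, 12, 26, 47, 31, -14] -> [45, 12, 26, 47, 31] -> 2
  [18, 26, -34] -> [18, 26] -> 2
  [23, -6, 50, 42, 4, 3] -> [23, 50, 42] -> 2
  [40, -34, 29, 21, 25, -32] -> [40, 29, 21, 25] -> 1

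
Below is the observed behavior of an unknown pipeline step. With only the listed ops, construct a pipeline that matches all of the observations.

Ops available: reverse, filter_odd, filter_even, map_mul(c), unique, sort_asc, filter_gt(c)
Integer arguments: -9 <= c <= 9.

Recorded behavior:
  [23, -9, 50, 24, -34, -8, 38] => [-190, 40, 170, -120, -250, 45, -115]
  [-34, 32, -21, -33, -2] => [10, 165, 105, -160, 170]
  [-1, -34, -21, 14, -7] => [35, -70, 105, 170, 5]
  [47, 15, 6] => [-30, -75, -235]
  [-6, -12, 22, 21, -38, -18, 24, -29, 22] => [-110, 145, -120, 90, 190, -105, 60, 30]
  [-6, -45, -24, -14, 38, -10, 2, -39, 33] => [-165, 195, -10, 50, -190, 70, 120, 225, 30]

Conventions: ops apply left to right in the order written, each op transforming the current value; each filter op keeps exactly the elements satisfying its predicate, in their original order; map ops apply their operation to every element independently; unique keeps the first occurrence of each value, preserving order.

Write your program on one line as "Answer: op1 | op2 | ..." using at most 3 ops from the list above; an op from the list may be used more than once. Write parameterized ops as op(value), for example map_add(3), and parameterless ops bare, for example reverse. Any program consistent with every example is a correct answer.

map_mul(-5) | reverse | unique

Check, running the answer program on each example:
  [23, -9, 50, 24, -34, -8, 38] -> [-115, 45, -250, -120, 170, 40, -190] -> [-190, 40, 170, -120, -250, 45, -115] -> [-190, 40, 170, -120, -250, 45, -115]
  [-34, 32, -21, -33, -2] -> [170, -160, 105, 165, 10] -> [10, 165, 105, -160, 170] -> [10, 165, 105, -160, 170]
  [-1, -34, -21, 14, -7] -> [5, 170, 105, -70, 35] -> [35, -70, 105, 170, 5] -> [35, -70, 105, 170, 5]
  [47, 15, 6] -> [-235, -75, -30] -> [-30, -75, -235] -> [-30, -75, -235]
  [-6, -12, 22, 21, -38, -18, 24, -29, 22] -> [30, 60, -110, -105, 190, 90, -120, 145, -110] -> [-110, 145, -120, 90, 190, -105, -110, 60, 30] -> [-110, 145, -120, 90, 190, -105, 60, 30]
  [-6, -45, -24, -14, 38, -10, 2, -39, 33] -> [30, 225, 120, 70, -190, 50, -10, 195, -165] -> [-165, 195, -10, 50, -190, 70, 120, 225, 30] -> [-165, 195, -10, 50, -190, 70, 120, 225, 30]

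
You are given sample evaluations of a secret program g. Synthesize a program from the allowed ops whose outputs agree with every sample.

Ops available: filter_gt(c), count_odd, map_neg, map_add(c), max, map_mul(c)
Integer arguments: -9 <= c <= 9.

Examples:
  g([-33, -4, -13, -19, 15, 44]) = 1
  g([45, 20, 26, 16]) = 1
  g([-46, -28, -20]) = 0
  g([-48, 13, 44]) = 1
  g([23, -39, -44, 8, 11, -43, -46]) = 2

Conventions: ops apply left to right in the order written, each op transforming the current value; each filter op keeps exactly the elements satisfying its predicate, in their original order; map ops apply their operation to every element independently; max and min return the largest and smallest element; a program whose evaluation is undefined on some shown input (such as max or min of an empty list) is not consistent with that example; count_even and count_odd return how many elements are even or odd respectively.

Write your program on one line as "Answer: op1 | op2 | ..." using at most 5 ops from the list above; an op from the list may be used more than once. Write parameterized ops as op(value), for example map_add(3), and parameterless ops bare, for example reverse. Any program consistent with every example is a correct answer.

filter_gt(8) | map_add(8) | map_mul(-9) | count_odd

Check, running the answer program on each example:
  [-33, -4, -13, -19, 15, 44] -> [15, 44] -> [23, 52] -> [-207, -468] -> 1
  [45, 20, 26, 16] -> [45, 20, 26, 16] -> [53, 28, 34, 24] -> [-477, -252, -306, -216] -> 1
  [-46, -28, -20] -> [] -> [] -> [] -> 0
  [-48, 13, 44] -> [13, 44] -> [21, 52] -> [-189, -468] -> 1
  [23, -39, -44, 8, 11, -43, -46] -> [23, 11] -> [31, 19] -> [-279, -171] -> 2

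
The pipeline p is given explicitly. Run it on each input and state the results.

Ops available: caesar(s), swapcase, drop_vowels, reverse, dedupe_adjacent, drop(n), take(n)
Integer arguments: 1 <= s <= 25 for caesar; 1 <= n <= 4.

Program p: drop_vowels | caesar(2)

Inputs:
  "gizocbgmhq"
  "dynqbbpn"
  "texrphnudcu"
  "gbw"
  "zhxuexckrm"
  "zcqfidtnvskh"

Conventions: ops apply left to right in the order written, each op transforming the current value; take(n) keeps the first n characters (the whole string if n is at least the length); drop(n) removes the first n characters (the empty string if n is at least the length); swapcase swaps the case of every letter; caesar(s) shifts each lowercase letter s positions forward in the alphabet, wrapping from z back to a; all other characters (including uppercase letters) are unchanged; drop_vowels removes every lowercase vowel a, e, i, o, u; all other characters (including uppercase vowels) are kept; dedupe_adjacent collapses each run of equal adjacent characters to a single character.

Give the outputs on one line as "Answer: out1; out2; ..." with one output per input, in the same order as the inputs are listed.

Execution, op by op:
  "gizocbgmhq" -> "gzcbgmhq" -> "ibediojs"
  "dynqbbpn" -> "dynqbbpn" -> "fapsddrp"
  "texrphnudcu" -> "txrphndc" -> "vztrjpfe"
  "gbw" -> "gbw" -> "idy"
  "zhxuexckrm" -> "zhxxckrm" -> "bjzzemto"
  "zcqfidtnvskh" -> "zcqfdtnvskh" -> "beshfvpxumj"

"ibediojs"; "fapsddrp"; "vztrjpfe"; "idy"; "bjzzemto"; "beshfvpxumj"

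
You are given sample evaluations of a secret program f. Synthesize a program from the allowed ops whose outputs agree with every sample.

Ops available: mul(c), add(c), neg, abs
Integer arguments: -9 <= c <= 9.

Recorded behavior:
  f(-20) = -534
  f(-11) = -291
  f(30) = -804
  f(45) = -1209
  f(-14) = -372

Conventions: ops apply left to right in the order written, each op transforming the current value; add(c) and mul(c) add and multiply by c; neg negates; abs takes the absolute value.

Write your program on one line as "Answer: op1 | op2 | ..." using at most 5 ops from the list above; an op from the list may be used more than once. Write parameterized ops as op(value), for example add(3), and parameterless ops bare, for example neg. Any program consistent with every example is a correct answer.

mul(9) | abs | add(-2) | mul(-3)

Check, running the answer program on each example:
  -20 -> -180 -> 180 -> 178 -> -534
  -11 -> -99 -> 99 -> 97 -> -291
  30 -> 270 -> 270 -> 268 -> -804
  45 -> 405 -> 405 -> 403 -> -1209
  -14 -> -126 -> 126 -> 124 -> -372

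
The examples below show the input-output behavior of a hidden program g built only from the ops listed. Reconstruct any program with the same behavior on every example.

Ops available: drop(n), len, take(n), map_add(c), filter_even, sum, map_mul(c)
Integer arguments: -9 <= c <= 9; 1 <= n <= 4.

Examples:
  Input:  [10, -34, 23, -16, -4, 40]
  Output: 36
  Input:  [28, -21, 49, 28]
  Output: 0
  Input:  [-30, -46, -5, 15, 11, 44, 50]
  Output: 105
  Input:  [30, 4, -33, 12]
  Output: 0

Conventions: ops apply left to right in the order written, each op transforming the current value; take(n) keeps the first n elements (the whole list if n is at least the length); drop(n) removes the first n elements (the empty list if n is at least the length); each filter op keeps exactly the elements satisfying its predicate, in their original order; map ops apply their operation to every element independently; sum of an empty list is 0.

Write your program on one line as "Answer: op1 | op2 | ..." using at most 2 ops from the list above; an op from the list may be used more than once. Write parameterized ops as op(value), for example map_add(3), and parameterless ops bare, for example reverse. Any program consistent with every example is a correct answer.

drop(4) | sum

Check, running the answer program on each example:
  [10, -34, 23, -16, -4, 40] -> [-4, 40] -> 36
  [28, -21, 49, 28] -> [] -> 0
  [-30, -46, -5, 15, 11, 44, 50] -> [11, 44, 50] -> 105
  [30, 4, -33, 12] -> [] -> 0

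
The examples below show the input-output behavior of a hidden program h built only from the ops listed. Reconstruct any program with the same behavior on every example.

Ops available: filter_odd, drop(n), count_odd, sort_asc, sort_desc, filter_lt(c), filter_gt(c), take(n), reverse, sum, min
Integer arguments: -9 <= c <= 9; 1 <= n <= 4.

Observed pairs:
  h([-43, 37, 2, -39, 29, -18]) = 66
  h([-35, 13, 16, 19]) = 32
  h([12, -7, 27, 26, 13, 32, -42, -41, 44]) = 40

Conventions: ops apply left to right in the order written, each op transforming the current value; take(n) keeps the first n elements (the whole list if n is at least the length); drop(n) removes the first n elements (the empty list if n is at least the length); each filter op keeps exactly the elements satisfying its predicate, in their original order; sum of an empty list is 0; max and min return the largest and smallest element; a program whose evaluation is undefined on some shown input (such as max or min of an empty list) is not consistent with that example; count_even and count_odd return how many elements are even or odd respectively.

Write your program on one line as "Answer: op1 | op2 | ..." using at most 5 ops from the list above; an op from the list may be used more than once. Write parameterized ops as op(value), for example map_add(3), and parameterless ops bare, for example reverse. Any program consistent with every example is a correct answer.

filter_odd | sort_desc | filter_gt(0) | sum

Check, running the answer program on each example:
  [-43, 37, 2, -39, 29, -18] -> [-43, 37, -39, 29] -> [37, 29, -39, -43] -> [37, 29] -> 66
  [-35, 13, 16, 19] -> [-35, 13, 19] -> [19, 13, -35] -> [19, 13] -> 32
  [12, -7, 27, 26, 13, 32, -42, -41, 44] -> [-7, 27, 13, -41] -> [27, 13, -7, -41] -> [27, 13] -> 40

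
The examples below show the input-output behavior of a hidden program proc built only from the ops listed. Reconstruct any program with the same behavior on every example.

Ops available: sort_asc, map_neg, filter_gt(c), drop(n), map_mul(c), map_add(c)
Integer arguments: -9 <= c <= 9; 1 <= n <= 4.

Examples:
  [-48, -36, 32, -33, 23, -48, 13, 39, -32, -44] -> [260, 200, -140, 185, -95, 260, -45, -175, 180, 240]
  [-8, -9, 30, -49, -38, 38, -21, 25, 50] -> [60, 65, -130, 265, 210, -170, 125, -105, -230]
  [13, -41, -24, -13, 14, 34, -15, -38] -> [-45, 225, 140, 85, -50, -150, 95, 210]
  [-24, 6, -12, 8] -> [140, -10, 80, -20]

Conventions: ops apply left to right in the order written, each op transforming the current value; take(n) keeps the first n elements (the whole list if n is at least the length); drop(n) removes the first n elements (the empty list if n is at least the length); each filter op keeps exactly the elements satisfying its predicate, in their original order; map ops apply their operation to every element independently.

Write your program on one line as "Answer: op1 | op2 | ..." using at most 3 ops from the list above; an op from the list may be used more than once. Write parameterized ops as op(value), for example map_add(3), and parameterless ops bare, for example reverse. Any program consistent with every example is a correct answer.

map_add(-4) | map_mul(-5)

Check, running the answer program on each example:
  [-48, -36, 32, -33, 23, -48, 13, 39, -32, -44] -> [-52, -40, 28, -37, 19, -52, 9, 35, -36, -48] -> [260, 200, -140, 185, -95, 260, -45, -175, 180, 240]
  [-8, -9, 30, -49, -38, 38, -21, 25, 50] -> [-12, -13, 26, -53, -42, 34, -25, 21, 46] -> [60, 65, -130, 265, 210, -170, 125, -105, -230]
  [13, -41, -24, -13, 14, 34, -15, -38] -> [9, -45, -28, -17, 10, 30, -19, -42] -> [-45, 225, 140, 85, -50, -150, 95, 210]
  [-24, 6, -12, 8] -> [-28, 2, -16, 4] -> [140, -10, 80, -20]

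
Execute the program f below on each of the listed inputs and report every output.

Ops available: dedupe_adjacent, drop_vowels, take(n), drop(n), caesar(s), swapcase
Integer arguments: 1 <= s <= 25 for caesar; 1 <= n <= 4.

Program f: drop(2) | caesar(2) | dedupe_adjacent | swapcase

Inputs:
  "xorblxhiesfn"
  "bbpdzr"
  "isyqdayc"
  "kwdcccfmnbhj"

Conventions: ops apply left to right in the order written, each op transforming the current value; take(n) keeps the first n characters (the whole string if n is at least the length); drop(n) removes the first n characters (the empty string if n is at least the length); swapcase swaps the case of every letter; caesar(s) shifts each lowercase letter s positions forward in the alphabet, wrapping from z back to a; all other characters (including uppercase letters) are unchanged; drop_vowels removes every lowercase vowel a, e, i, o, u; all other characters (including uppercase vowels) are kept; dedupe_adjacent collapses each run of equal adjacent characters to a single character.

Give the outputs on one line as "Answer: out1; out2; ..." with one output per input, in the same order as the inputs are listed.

"TDNZJKGUHP"; "RFBT"; "ASFCAE"; "FEHOPDJL"

Execution, op by op:
  "xorblxhiesfn" -> "rblxhiesfn" -> "tdnzjkguhp" -> "tdnzjkguhp" -> "TDNZJKGUHP"
  "bbpdzr" -> "pdzr" -> "rfbt" -> "rfbt" -> "RFBT"
  "isyqdayc" -> "yqdayc" -> "asfcae" -> "asfcae" -> "ASFCAE"
  "kwdcccfmnbhj" -> "dcccfmnbhj" -> "feeehopdjl" -> "fehopdjl" -> "FEHOPDJL"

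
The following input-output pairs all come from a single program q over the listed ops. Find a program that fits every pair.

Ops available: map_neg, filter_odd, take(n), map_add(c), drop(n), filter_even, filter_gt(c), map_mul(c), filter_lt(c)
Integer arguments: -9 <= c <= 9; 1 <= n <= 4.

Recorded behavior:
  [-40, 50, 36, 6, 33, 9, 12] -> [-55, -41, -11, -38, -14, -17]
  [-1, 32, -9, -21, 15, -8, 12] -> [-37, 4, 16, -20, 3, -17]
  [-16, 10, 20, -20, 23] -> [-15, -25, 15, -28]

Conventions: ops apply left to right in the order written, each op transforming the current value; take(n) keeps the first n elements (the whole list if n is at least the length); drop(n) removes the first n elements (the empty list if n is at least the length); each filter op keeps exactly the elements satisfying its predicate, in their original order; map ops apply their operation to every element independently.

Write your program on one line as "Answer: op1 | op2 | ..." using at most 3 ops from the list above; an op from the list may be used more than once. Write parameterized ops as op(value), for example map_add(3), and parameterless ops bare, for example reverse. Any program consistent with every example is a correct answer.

map_neg | drop(1) | map_add(-5)

Check, running the answer program on each example:
  [-40, 50, 36, 6, 33, 9, 12] -> [40, -50, -36, -6, -33, -9, -12] -> [-50, -36, -6, -33, -9, -12] -> [-55, -41, -11, -38, -14, -17]
  [-1, 32, -9, -21, 15, -8, 12] -> [1, -32, 9, 21, -15, 8, -12] -> [-32, 9, 21, -15, 8, -12] -> [-37, 4, 16, -20, 3, -17]
  [-16, 10, 20, -20, 23] -> [16, -10, -20, 20, -23] -> [-10, -20, 20, -23] -> [-15, -25, 15, -28]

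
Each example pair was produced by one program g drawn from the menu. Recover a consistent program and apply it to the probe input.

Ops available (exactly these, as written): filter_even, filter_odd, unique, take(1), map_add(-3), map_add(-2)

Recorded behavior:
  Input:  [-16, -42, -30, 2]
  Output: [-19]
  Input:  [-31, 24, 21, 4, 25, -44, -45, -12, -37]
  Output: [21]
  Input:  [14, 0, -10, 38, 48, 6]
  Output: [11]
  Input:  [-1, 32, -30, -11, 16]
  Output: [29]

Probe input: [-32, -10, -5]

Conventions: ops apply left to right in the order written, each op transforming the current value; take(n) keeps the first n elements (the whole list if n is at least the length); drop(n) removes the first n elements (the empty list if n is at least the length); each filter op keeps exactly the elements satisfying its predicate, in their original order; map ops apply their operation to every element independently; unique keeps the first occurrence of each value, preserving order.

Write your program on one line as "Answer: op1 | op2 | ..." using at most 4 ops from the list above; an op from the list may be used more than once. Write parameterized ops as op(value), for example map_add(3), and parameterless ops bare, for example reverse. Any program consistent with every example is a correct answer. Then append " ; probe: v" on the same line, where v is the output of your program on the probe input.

filter_even | take(1) | map_add(-3) ; probe: [-35]

Check, running the answer program on each example:
  [-16, -42, -30, 2] -> [-16, -42, -30, 2] -> [-16] -> [-19]
  [-31, 24, 21, 4, 25, -44, -45, -12, -37] -> [24, 4, -44, -12] -> [24] -> [21]
  [14, 0, -10, 38, 48, 6] -> [14, 0, -10, 38, 48, 6] -> [14] -> [11]
  [-1, 32, -30, -11, 16] -> [32, -30, 16] -> [32] -> [29]
  probe: [-32, -10, -5] -> [-32, -10] -> [-32] -> [-35]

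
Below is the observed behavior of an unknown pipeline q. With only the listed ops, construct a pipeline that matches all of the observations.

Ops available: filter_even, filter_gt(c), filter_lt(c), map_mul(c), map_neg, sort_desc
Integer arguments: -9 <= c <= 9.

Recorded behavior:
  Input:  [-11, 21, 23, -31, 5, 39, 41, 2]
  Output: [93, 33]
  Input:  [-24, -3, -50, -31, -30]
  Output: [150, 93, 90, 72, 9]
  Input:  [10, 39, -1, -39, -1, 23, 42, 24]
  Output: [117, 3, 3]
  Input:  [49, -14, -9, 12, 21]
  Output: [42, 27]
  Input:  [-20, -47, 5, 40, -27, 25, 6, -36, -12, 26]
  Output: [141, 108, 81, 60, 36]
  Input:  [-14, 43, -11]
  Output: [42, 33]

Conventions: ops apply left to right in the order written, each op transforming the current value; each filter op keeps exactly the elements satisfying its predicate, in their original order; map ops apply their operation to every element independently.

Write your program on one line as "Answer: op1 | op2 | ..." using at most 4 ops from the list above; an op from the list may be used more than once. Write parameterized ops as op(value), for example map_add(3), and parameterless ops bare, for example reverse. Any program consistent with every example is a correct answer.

filter_lt(0) | map_mul(3) | map_neg | sort_desc

Check, running the answer program on each example:
  [-11, 21, 23, -31, 5, 39, 41, 2] -> [-11, -31] -> [-33, -93] -> [33, 93] -> [93, 33]
  [-24, -3, -50, -31, -30] -> [-24, -3, -50, -31, -30] -> [-72, -9, -150, -93, -90] -> [72, 9, 150, 93, 90] -> [150, 93, 90, 72, 9]
  [10, 39, -1, -39, -1, 23, 42, 24] -> [-1, -39, -1] -> [-3, -117, -3] -> [3, 117, 3] -> [117, 3, 3]
  [49, -14, -9, 12, 21] -> [-14, -9] -> [-42, -27] -> [42, 27] -> [42, 27]
  [-20, -47, 5, 40, -27, 25, 6, -36, -12, 26] -> [-20, -47, -27, -36, -12] -> [-60, -141, -81, -108, -36] -> [60, 141, 81, 108, 36] -> [141, 108, 81, 60, 36]
  [-14, 43, -11] -> [-14, -11] -> [-42, -33] -> [42, 33] -> [42, 33]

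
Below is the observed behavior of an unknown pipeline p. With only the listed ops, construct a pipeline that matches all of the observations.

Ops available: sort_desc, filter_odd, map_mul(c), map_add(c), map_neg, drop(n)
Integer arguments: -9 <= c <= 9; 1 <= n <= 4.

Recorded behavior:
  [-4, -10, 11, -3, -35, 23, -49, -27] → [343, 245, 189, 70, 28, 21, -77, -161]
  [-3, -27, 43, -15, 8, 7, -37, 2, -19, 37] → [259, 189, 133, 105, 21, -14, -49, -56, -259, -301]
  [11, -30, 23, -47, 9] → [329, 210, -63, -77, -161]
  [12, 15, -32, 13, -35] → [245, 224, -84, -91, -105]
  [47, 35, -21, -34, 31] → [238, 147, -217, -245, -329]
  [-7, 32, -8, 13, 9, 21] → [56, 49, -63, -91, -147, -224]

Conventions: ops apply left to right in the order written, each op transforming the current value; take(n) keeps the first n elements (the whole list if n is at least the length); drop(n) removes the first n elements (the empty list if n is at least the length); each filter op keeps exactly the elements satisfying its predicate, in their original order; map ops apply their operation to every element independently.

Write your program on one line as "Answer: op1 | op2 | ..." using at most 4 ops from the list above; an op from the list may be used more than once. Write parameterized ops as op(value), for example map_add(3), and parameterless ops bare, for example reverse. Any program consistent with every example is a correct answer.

sort_desc | map_neg | sort_desc | map_mul(7)

Check, running the answer program on each example:
  [-4, -10, 11, -3, -35, 23, -49, -27] -> [23, 11, -3, -4, -10, -27, -35, -49] -> [-23, -11, 3, 4, 10, 27, 35, 49] -> [49, 35, 27, 10, 4, 3, -11, -23] -> [343, 245, 189, 70, 28, 21, -77, -161]
  [-3, -27, 43, -15, 8, 7, -37, 2, -19, 37] -> [43, 37, 8, 7, 2, -3, -15, -19, -27, -37] -> [-43, -37, -8, -7, -2, 3, 15, 19, 27, 37] -> [37, 27, 19, 15, 3, -2, -7, -8, -37, -43] -> [259, 189, 133, 105, 21, -14, -49, -56, -259, -301]
  [11, -30, 23, -47, 9] -> [23, 11, 9, -30, -47] -> [-23, -11, -9, 30, 47] -> [47, 30, -9, -11, -23] -> [329, 210, -63, -77, -161]
  [12, 15, -32, 13, -35] -> [15, 13, 12, -32, -35] -> [-15, -13, -12, 32, 35] -> [35, 32, -12, -13, -15] -> [245, 224, -84, -91, -105]
  [47, 35, -21, -34, 31] -> [47, 35, 31, -21, -34] -> [-47, -35, -31, 21, 34] -> [34, 21, -31, -35, -47] -> [238, 147, -217, -245, -329]
  [-7, 32, -8, 13, 9, 21] -> [32, 21, 13, 9, -7, -8] -> [-32, -21, -13, -9, 7, 8] -> [8, 7, -9, -13, -21, -32] -> [56, 49, -63, -91, -147, -224]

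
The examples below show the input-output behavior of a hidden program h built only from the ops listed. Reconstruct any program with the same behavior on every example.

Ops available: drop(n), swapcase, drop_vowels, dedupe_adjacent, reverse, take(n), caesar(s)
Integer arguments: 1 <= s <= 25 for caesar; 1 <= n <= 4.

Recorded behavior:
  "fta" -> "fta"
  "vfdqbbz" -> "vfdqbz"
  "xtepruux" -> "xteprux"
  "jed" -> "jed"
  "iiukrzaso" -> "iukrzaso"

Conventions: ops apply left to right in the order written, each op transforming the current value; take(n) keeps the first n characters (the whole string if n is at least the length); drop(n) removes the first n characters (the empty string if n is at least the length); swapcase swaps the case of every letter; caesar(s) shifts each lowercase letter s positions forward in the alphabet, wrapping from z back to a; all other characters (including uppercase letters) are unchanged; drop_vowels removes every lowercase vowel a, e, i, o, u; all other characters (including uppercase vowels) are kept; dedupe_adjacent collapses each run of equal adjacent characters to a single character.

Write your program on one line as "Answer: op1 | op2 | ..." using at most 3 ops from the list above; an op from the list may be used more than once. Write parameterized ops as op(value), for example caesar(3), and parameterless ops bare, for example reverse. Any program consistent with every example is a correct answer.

reverse | dedupe_adjacent | reverse

Check, running the answer program on each example:
  "fta" -> "atf" -> "atf" -> "fta"
  "vfdqbbz" -> "zbbqdfv" -> "zbqdfv" -> "vfdqbz"
  "xtepruux" -> "xuurpetx" -> "xurpetx" -> "xteprux"
  "jed" -> "dej" -> "dej" -> "jed"
  "iiukrzaso" -> "osazrkuii" -> "osazrkui" -> "iukrzaso"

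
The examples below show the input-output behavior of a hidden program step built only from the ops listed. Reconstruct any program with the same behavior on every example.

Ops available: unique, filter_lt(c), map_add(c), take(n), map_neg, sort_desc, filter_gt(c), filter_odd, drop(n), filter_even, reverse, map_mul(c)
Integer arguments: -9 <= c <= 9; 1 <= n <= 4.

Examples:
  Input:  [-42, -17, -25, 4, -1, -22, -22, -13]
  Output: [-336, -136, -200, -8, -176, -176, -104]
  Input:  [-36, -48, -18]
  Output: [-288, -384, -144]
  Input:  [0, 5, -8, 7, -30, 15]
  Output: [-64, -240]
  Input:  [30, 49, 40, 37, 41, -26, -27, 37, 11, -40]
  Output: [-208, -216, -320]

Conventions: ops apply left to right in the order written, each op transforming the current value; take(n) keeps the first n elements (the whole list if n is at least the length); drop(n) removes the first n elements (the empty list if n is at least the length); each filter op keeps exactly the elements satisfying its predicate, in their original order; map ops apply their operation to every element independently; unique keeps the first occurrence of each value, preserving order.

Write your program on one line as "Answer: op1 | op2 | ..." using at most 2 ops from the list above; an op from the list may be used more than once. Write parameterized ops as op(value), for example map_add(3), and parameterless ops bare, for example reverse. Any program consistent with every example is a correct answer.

map_mul(8) | filter_lt(0)

Check, running the answer program on each example:
  [-42, -17, -25, 4, -1, -22, -22, -13] -> [-336, -136, -200, 32, -8, -176, -176, -104] -> [-336, -136, -200, -8, -176, -176, -104]
  [-36, -48, -18] -> [-288, -384, -144] -> [-288, -384, -144]
  [0, 5, -8, 7, -30, 15] -> [0, 40, -64, 56, -240, 120] -> [-64, -240]
  [30, 49, 40, 37, 41, -26, -27, 37, 11, -40] -> [240, 392, 320, 296, 328, -208, -216, 296, 88, -320] -> [-208, -216, -320]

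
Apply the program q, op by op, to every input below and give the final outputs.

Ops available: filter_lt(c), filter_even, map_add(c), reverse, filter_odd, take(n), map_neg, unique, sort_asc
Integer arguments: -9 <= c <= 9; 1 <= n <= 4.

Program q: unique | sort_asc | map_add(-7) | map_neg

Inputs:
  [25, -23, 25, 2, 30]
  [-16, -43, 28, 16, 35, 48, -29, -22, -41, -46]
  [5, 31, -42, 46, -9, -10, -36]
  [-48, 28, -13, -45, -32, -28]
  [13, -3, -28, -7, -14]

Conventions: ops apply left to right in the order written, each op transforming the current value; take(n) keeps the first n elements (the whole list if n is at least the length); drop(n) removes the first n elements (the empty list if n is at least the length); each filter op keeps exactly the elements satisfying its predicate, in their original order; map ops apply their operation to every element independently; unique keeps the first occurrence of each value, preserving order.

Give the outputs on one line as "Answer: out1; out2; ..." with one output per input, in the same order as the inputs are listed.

[30, 5, -18, -23]; [53, 50, 48, 36, 29, 23, -9, -21, -28, -41]; [49, 43, 17, 16, 2, -24, -39]; [55, 52, 39, 35, 20, -21]; [35, 21, 14, 10, -6]

Execution, op by op:
  [25, -23, 25, 2, 30] -> [25, -23, 2, 30] -> [-23, 2, 25, 30] -> [-30, -5, 18, 23] -> [30, 5, -18, -23]
  [-16, -43, 28, 16, 35, 48, -29, -22, -41, -46] -> [-16, -43, 28, 16, 35, 48, -29, -22, -41, -46] -> [-46, -43, -41, -29, -22, -16, 16, 28, 35, 48] -> [-53, -50, -48, -36, -29, -23, 9, 21, 28, 41] -> [53, 50, 48, 36, 29, 23, -9, -21, -28, -41]
  [5, 31, -42, 46, -9, -10, -36] -> [5, 31, -42, 46, -9, -10, -36] -> [-42, -36, -10, -9, 5, 31, 46] -> [-49, -43, -17, -16, -2, 24, 39] -> [49, 43, 17, 16, 2, -24, -39]
  [-48, 28, -13, -45, -32, -28] -> [-48, 28, -13, -45, -32, -28] -> [-48, -45, -32, -28, -13, 28] -> [-55, -52, -39, -35, -20, 21] -> [55, 52, 39, 35, 20, -21]
  [13, -3, -28, -7, -14] -> [13, -3, -28, -7, -14] -> [-28, -14, -7, -3, 13] -> [-35, -21, -14, -10, 6] -> [35, 21, 14, 10, -6]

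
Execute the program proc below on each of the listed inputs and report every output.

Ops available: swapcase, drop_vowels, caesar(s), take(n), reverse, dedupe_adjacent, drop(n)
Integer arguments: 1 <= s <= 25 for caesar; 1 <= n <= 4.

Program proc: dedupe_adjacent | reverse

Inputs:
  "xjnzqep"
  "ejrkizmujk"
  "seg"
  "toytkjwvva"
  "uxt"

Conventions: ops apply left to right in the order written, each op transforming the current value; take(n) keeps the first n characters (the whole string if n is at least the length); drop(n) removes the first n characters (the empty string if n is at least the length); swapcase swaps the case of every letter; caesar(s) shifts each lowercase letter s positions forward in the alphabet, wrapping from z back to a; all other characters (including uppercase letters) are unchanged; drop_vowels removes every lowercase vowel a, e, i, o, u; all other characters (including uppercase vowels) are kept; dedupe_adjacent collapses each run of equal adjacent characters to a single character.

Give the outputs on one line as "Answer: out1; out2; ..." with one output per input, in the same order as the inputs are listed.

Execution, op by op:
  "xjnzqep" -> "xjnzqep" -> "peqznjx"
  "ejrkizmujk" -> "ejrkizmujk" -> "kjumzikrje"
  "seg" -> "seg" -> "ges"
  "toytkjwvva" -> "toytkjwva" -> "avwjktyot"
  "uxt" -> "uxt" -> "txu"

"peqznjx"; "kjumzikrje"; "ges"; "avwjktyot"; "txu"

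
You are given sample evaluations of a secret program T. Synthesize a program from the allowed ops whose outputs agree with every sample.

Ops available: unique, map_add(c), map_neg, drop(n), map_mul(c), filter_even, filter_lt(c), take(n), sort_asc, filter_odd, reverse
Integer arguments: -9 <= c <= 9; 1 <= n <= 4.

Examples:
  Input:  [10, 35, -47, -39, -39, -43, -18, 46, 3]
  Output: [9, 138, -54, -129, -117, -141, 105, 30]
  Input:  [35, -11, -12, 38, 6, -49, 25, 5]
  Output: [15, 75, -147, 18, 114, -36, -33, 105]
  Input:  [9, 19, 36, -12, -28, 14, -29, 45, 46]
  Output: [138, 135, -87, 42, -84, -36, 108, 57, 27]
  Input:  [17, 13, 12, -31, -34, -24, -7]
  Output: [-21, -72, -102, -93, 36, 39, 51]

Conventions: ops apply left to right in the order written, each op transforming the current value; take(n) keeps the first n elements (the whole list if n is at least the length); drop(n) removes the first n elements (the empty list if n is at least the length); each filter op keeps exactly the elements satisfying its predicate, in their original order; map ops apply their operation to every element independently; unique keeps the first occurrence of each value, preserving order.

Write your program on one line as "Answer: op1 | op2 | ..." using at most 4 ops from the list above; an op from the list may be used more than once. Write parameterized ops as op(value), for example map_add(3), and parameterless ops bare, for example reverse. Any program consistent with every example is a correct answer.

unique | map_mul(3) | reverse

Check, running the answer program on each example:
  [10, 35, -47, -39, -39, -43, -18, 46, 3] -> [10, 35, -47, -39, -43, -18, 46, 3] -> [30, 105, -141, -117, -129, -54, 138, 9] -> [9, 138, -54, -129, -117, -141, 105, 30]
  [35, -11, -12, 38, 6, -49, 25, 5] -> [35, -11, -12, 38, 6, -49, 25, 5] -> [105, -33, -36, 114, 18, -147, 75, 15] -> [15, 75, -147, 18, 114, -36, -33, 105]
  [9, 19, 36, -12, -28, 14, -29, 45, 46] -> [9, 19, 36, -12, -28, 14, -29, 45, 46] -> [27, 57, 108, -36, -84, 42, -87, 135, 138] -> [138, 135, -87, 42, -84, -36, 108, 57, 27]
  [17, 13, 12, -31, -34, -24, -7] -> [17, 13, 12, -31, -34, -24, -7] -> [51, 39, 36, -93, -102, -72, -21] -> [-21, -72, -102, -93, 36, 39, 51]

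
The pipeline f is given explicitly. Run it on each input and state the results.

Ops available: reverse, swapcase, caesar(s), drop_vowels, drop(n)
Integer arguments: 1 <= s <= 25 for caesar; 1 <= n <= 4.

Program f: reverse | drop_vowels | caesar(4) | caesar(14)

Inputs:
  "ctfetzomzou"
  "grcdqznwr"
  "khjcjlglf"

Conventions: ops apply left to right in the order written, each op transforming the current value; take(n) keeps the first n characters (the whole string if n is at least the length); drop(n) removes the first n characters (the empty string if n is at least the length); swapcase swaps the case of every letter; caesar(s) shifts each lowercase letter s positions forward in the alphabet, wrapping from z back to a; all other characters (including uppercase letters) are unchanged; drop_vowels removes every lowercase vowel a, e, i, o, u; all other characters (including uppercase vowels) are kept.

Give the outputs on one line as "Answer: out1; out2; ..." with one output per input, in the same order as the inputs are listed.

"rerlxlu"; "jofrivujy"; "xdydbubzc"

Execution, op by op:
  "ctfetzomzou" -> "uozmozteftc" -> "zmztftc" -> "dqdxjxg" -> "rerlxlu"
  "grcdqznwr" -> "rwnzqdcrg" -> "rwnzqdcrg" -> "varduhgvk" -> "jofrivujy"
  "khjcjlglf" -> "flgljcjhk" -> "flgljcjhk" -> "jpkpngnlo" -> "xdydbubzc"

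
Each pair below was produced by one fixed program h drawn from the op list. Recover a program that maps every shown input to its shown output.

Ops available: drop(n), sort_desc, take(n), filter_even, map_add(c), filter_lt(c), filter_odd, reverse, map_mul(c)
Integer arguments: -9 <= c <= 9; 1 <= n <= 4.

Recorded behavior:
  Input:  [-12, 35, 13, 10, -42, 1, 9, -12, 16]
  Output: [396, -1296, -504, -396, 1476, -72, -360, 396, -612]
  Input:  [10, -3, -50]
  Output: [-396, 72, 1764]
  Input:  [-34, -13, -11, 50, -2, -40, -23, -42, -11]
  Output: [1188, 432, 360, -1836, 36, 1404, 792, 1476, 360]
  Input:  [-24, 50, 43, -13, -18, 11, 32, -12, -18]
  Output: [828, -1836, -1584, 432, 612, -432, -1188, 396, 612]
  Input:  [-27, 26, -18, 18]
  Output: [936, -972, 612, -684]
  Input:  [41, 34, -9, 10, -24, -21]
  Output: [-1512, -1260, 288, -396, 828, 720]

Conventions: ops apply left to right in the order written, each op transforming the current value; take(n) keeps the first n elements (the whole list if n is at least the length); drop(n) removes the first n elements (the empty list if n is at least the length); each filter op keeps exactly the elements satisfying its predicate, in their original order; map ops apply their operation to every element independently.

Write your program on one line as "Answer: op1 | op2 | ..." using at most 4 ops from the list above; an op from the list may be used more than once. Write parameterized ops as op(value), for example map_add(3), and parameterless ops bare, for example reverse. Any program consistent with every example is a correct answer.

map_mul(-9) | map_add(-6) | map_add(-3) | map_mul(4)

Check, running the answer program on each example:
  [-12, 35, 13, 10, -42, 1, 9, -12, 16] -> [108, -315, -117, -90, 378, -9, -81, 108, -144] -> [102, -321, -123, -96, 372, -15, -87, 102, -150] -> [99, -324, -126, -99, 369, -18, -90, 99, -153] -> [396, -1296, -504, -396, 1476, -72, -360, 396, -612]
  [10, -3, -50] -> [-90, 27, 450] -> [-96, 21, 444] -> [-99, 18, 441] -> [-396, 72, 1764]
  [-34, -13, -11, 50, -2, -40, -23, -42, -11] -> [306, 117, 99, -450, 18, 360, 207, 378, 99] -> [300, 111, 93, -456, 12, 354, 201, 372, 93] -> [297, 108, 90, -459, 9, 351, 198, 369, 90] -> [1188, 432, 360, -1836, 36, 1404, 792, 1476, 360]
  [-24, 50, 43, -13, -18, 11, 32, -12, -18] -> [216, -450, -387, 117, 162, -99, -288, 108, 162] -> [210, -456, -393, 111, 156, -105, -294, 102, 156] -> [207, -459, -396, 108, 153, -108, -297, 99, 153] -> [828, -1836, -1584, 432, 612, -432, -1188, 396, 612]
  [-27, 26, -18, 18] -> [243, -234, 162, -162] -> [237, -240, 156, -168] -> [234, -243, 153, -171] -> [936, -972, 612, -684]
  [41, 34, -9, 10, -24, -21] -> [-369, -306, 81, -90, 216, 189] -> [-375, -312, 75, -96, 210, 183] -> [-378, -315, 72, -99, 207, 180] -> [-1512, -1260, 288, -396, 828, 720]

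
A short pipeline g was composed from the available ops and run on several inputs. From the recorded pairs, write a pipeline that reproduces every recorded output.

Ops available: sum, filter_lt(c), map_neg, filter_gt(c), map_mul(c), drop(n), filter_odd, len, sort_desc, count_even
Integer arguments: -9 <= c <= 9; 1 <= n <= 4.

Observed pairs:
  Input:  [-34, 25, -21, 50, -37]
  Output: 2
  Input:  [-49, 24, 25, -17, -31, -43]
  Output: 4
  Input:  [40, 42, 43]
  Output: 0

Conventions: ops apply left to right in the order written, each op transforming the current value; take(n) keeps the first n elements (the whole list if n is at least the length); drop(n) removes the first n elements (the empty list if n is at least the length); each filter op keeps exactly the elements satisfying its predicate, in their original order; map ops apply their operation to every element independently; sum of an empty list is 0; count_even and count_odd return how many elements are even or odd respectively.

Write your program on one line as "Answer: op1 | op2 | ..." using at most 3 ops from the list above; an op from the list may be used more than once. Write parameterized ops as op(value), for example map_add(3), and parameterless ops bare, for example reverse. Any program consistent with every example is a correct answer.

filter_lt(8) | filter_odd | len

Check, running the answer program on each example:
  [-34, 25, -21, 50, -37] -> [-34, -21, -37] -> [-21, -37] -> 2
  [-49, 24, 25, -17, -31, -43] -> [-49, -17, -31, -43] -> [-49, -17, -31, -43] -> 4
  [40, 42, 43] -> [] -> [] -> 0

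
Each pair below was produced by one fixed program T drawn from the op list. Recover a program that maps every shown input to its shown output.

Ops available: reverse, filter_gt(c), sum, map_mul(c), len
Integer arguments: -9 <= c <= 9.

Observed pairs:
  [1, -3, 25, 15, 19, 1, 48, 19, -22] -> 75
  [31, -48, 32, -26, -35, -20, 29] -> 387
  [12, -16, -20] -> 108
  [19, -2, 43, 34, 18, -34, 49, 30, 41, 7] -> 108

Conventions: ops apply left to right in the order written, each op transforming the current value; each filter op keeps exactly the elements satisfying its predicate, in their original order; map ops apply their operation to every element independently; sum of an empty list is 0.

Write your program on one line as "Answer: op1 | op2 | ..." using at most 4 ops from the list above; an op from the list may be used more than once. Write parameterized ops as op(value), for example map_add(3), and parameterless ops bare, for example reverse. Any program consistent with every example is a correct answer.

reverse | map_mul(-3) | filter_gt(1) | sum

Check, running the answer program on each example:
  [1, -3, 25, 15, 19, 1, 48, 19, -22] -> [-22, 19, 48, 1, 19, 15, 25, -3, 1] -> [66, -57, -144, -3, -57, -45, -75, 9, -3] -> [66, 9] -> 75
  [31, -48, 32, -26, -35, -20, 29] -> [29, -20, -35, -26, 32, -48, 31] -> [-87, 60, 105, 78, -96, 144, -93] -> [60, 105, 78, 144] -> 387
  [12, -16, -20] -> [-20, -16, 12] -> [60, 48, -36] -> [60, 48] -> 108
  [19, -2, 43, 34, 18, -34, 49, 30, 41, 7] -> [7, 41, 30, 49, -34, 18, 34, 43, -2, 19] -> [-21, -123, -90, -147, 102, -54, -102, -129, 6, -57] -> [102, 6] -> 108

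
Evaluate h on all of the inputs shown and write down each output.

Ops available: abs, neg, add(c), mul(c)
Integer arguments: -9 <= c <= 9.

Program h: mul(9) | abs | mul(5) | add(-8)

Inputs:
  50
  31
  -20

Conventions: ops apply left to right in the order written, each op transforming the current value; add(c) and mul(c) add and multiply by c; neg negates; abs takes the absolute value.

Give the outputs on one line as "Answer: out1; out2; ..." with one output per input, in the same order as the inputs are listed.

2242; 1387; 892

Execution, op by op:
  50 -> 450 -> 450 -> 2250 -> 2242
  31 -> 279 -> 279 -> 1395 -> 1387
  -20 -> -180 -> 180 -> 900 -> 892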